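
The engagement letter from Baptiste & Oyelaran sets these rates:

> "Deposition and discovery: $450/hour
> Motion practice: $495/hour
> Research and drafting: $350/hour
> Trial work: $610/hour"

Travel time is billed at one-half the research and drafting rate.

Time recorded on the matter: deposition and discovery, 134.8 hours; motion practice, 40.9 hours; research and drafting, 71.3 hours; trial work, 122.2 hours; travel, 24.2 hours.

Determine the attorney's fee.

$184,637.50

Deposition and discovery: 134.8 × $450 = $60,660.00
Motion practice: 40.9 × $495 = $20,245.50
Research and drafting: 71.3 × $350 = $24,955.00
Trial work: 122.2 × $610 = $74,542.00
Subtotal: $60,660.00 + $20,245.50 + $24,955.00 + $74,542.00 = $180,402.50
Travel: 24.2 × ($350 ÷ 2) = 24.2 × $175.00 = $4,235.00
Total: $180,402.50 + $4,235.00 = $184,637.50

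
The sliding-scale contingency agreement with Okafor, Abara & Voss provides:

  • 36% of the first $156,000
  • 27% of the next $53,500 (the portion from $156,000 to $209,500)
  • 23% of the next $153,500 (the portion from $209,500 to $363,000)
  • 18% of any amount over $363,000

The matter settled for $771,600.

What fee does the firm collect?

$179,458.00

First $156,000 at 36% = $56,160.00
Next $53,500 at 27% = $14,445.00
Next $153,500 at 23% = $35,305.00
Remaining $408,600 at 18% = $73,548.00
Fee: $56,160.00 + $14,445.00 + $35,305.00 + $73,548.00 = $179,458.00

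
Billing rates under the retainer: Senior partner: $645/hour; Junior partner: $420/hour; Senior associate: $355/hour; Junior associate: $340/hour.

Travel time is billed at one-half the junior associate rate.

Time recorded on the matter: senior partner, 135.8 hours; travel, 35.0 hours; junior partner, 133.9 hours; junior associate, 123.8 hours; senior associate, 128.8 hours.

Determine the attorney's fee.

$237,595.00

Senior partner: 135.8 × $645 = $87,591.00
Junior partner: 133.9 × $420 = $56,238.00
Senior associate: 128.8 × $355 = $45,724.00
Junior associate: 123.8 × $340 = $42,092.00
Subtotal: $87,591.00 + $56,238.00 + $45,724.00 + $42,092.00 = $231,645.00
Travel: 35.0 × ($340 ÷ 2) = 35.0 × $170.00 = $5,950.00
Total: $231,645.00 + $5,950.00 = $237,595.00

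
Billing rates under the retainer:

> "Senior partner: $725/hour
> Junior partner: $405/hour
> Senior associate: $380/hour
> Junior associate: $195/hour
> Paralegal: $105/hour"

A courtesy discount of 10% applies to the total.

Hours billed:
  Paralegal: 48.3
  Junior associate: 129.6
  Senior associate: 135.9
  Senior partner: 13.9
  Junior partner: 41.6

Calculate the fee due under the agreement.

$98,019.90

Senior partner: 13.9 × $725 = $10,077.50
Junior partner: 41.6 × $405 = $16,848.00
Senior associate: 135.9 × $380 = $51,642.00
Junior associate: 129.6 × $195 = $25,272.00
Paralegal: 48.3 × $105 = $5,071.50
Subtotal: $108,911.00
Less 10% discount: −$10,891.10
Total: $108,911.00 − $10,891.10 = $98,019.90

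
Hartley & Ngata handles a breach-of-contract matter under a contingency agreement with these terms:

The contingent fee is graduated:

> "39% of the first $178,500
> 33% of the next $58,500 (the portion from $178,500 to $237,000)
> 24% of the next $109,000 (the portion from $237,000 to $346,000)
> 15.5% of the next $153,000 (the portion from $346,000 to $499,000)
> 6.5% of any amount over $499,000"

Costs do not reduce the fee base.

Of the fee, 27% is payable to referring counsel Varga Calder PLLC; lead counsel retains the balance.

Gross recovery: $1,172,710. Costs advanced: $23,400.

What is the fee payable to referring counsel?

Fee base is the gross recovery, $1,172,710; costs are reimbursed separately.
First $178,500 at 39% = $69,615.00
Next $58,500 at 33% = $19,305.00
Next $109,000 at 24% = $26,160.00
Next $153,000 at 15.5% = $23,715.00
Remaining $673,710 at 6.5% = $43,791.15
Fee: $69,615.00 + $19,305.00 + $26,160.00 + $23,715.00 + $43,791.15 = $182,586.15
Referral share: 27% of $182,586.15 = $49,298.26; lead counsel retains $182,586.15 − $49,298.26 = $133,287.89.

$49,298.26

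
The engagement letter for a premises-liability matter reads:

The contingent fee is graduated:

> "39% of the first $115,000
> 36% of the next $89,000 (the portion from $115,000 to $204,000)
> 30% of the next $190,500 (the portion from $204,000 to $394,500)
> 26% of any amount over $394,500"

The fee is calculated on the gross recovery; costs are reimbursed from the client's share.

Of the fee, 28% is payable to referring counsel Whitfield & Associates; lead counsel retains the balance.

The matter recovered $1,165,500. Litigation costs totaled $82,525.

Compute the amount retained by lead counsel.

$240,840.00

Fee base is the gross recovery, $1,165,500; costs are reimbursed separately.
First $115,000 at 39% = $44,850.00
Next $89,000 at 36% = $32,040.00
Next $190,500 at 30% = $57,150.00
Remaining $771,000 at 26% = $200,460.00
Fee: $44,850.00 + $32,040.00 + $57,150.00 + $200,460.00 = $334,500.00
Referral share: 28% of $334,500.00 = $93,660.00; lead counsel retains $334,500.00 − $93,660.00 = $240,840.00.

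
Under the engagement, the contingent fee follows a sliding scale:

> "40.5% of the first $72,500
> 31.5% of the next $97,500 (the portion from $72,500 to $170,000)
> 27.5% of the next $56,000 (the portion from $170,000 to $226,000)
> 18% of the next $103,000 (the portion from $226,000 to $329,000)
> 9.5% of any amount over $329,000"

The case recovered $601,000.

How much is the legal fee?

$119,855.00

First $72,500 at 40.5% = $29,362.50
Next $97,500 at 31.5% = $30,712.50
Next $56,000 at 27.5% = $15,400.00
Next $103,000 at 18% = $18,540.00
Remaining $272,000 at 9.5% = $25,840.00
Fee: $29,362.50 + $30,712.50 + $15,400.00 + $18,540.00 + $25,840.00 = $119,855.00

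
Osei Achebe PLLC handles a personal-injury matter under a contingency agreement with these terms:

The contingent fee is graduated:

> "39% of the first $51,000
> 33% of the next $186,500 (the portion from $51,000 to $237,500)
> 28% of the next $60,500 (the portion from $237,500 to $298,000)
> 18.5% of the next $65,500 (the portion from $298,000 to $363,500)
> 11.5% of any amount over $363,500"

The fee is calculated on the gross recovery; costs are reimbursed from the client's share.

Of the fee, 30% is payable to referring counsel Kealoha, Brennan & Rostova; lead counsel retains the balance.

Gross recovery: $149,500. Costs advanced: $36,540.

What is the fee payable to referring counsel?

Fee base is the gross recovery, $149,500; costs are reimbursed separately.
First $51,000 at 39% = $19,890.00
Remaining $98,500 at 33% = $32,505.00
Fee: $19,890.00 + $32,505.00 = $52,395.00
Referral share: 30% of $52,395.00 = $15,718.50; lead counsel retains $52,395.00 − $15,718.50 = $36,676.50.

$15,718.50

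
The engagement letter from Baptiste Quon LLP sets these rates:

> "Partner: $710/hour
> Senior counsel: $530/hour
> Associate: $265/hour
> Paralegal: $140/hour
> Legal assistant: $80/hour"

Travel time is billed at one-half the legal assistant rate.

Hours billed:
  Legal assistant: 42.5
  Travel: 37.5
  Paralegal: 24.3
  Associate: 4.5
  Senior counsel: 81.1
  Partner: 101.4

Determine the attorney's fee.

Partner: 101.4 × $710 = $71,994.00
Senior counsel: 81.1 × $530 = $42,983.00
Associate: 4.5 × $265 = $1,192.50
Paralegal: 24.3 × $140 = $3,402.00
Legal assistant: 42.5 × $80 = $3,400.00
Subtotal: $71,994.00 + $42,983.00 + $1,192.50 + $3,402.00 + $3,400.00 = $122,971.50
Travel: 37.5 × ($80 ÷ 2) = 37.5 × $40.00 = $1,500.00
Total: $122,971.50 + $1,500.00 = $124,471.50

$124,471.50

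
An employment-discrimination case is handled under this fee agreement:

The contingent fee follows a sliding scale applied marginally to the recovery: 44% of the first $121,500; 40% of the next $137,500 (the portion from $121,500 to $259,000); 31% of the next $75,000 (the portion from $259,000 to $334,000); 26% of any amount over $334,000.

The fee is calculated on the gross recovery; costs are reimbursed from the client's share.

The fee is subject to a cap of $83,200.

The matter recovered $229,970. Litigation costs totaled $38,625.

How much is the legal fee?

$83,200.00

Fee base is the gross recovery, $229,970; costs are reimbursed separately.
First $121,500 at 44% = $53,460.00
Remaining $108,470 at 40% = $43,388.00
Fee: $53,460.00 + $43,388.00 = $96,848.00
$96,848.00 exceeds the $83,200 cap, so the fee is capped at $83,200.00.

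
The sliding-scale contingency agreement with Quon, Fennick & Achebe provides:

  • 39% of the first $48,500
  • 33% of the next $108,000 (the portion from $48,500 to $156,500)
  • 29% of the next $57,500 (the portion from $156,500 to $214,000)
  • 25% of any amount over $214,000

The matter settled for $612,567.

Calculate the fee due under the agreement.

$170,871.75

First $48,500 at 39% = $18,915.00
Next $108,000 at 33% = $35,640.00
Next $57,500 at 29% = $16,675.00
Remaining $398,567 at 25% = $99,641.75
Fee: $18,915.00 + $35,640.00 + $16,675.00 + $99,641.75 = $170,871.75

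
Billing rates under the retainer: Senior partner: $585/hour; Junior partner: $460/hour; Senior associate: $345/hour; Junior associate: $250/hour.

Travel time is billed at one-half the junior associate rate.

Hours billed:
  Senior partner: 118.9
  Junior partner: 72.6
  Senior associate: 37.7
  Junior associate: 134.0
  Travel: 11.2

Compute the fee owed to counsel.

Senior partner: 118.9 × $585 = $69,556.50
Junior partner: 72.6 × $460 = $33,396.00
Senior associate: 37.7 × $345 = $13,006.50
Junior associate: 134.0 × $250 = $33,500.00
Subtotal: $69,556.50 + $33,396.00 + $13,006.50 + $33,500.00 = $149,459.00
Travel: 11.2 × ($250 ÷ 2) = 11.2 × $125.00 = $1,400.00
Total: $149,459.00 + $1,400.00 = $150,859.00

$150,859.00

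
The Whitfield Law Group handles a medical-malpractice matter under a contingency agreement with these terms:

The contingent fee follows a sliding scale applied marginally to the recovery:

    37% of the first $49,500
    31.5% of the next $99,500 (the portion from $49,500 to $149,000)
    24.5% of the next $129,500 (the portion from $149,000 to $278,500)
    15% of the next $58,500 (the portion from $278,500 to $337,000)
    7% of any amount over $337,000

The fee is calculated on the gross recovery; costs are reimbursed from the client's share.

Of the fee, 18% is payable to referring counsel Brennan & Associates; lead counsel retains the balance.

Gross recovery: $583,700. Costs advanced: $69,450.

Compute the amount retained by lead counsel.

$88,091.78

Fee base is the gross recovery, $583,700; costs are reimbursed separately.
First $49,500 at 37% = $18,315.00
Next $99,500 at 31.5% = $31,342.50
Next $129,500 at 24.5% = $31,727.50
Next $58,500 at 15% = $8,775.00
Remaining $246,700 at 7% = $17,269.00
Fee: $18,315.00 + $31,342.50 + $31,727.50 + $8,775.00 + $17,269.00 = $107,429.00
Referral share: 18% of $107,429.00 = $19,337.22; lead counsel retains $107,429.00 − $19,337.22 = $88,091.78.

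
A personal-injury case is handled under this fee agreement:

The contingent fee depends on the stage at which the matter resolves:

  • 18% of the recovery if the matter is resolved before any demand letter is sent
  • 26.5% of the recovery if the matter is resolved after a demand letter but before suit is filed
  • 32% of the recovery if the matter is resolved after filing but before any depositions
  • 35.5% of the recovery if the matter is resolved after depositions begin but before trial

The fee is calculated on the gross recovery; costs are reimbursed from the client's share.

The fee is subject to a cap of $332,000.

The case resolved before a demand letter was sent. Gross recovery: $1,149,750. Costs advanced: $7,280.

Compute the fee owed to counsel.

Fee base is the gross recovery, $1,149,750; costs are reimbursed separately.
The matter resolved before a demand letter was sent, so the 18% rate applies.
$1,149,750 × 18% = $206,955.00
$206,955.00 is under the $332,000 cap.

$206,955.00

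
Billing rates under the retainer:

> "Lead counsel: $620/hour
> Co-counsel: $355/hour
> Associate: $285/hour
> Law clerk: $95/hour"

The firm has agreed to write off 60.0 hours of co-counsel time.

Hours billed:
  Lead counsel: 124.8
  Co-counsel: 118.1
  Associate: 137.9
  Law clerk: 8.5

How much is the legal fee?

Lead counsel: 124.8 × $620 = $77,376.00
Co-counsel: 118.1 × $355 = $41,925.50
Associate: 137.9 × $285 = $39,301.50
Law clerk: 8.5 × $95 = $807.50
Subtotal: $159,410.50
Write-off: 60.0 × $355 = $21,300.00
Total: $159,410.50 − $21,300.00 = $138,110.50

$138,110.50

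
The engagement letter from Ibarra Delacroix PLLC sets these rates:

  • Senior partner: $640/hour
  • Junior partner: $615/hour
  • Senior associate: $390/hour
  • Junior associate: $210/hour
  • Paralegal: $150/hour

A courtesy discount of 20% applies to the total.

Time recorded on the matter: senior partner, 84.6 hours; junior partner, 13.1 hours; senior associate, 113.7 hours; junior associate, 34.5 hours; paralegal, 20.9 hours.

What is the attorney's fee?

$93,538.80

Senior partner: 84.6 × $640 = $54,144.00
Junior partner: 13.1 × $615 = $8,056.50
Senior associate: 113.7 × $390 = $44,343.00
Junior associate: 34.5 × $210 = $7,245.00
Paralegal: 20.9 × $150 = $3,135.00
Subtotal: $116,923.50
Less 20% discount: −$23,384.70
Total: $116,923.50 − $23,384.70 = $93,538.80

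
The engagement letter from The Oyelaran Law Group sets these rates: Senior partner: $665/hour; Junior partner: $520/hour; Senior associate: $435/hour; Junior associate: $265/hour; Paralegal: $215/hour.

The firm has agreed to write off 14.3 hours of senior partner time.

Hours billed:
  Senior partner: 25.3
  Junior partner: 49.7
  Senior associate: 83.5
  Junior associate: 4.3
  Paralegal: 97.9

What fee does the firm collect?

Senior partner: 25.3 × $665 = $16,824.50
Junior partner: 49.7 × $520 = $25,844.00
Senior associate: 83.5 × $435 = $36,322.50
Junior associate: 4.3 × $265 = $1,139.50
Paralegal: 97.9 × $215 = $21,048.50
Subtotal: $101,179.00
Write-off: 14.3 × $665 = $9,509.50
Total: $101,179.00 − $9,509.50 = $91,669.50

$91,669.50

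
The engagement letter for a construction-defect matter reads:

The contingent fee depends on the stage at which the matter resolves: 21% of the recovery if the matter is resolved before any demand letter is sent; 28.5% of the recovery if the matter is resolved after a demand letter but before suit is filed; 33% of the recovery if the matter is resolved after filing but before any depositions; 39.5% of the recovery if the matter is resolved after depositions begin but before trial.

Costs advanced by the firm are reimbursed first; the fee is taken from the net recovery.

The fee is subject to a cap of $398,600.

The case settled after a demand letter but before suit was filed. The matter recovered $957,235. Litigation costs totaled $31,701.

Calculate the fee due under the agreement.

$263,777.19

Fee base (net of costs): $957,235 − $31,701 = $925,534
The matter settled after a demand letter but before suit was filed, so the 28.5% rate applies.
$925,534 × 28.5% = $263,777.19
$263,777.19 is under the $398,600 cap.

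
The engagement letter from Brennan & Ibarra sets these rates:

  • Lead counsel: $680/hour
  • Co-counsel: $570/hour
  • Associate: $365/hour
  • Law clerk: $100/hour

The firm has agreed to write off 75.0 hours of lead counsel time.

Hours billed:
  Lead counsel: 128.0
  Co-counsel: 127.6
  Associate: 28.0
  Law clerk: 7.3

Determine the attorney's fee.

$119,722.00

Lead counsel: 128.0 × $680 = $87,040.00
Co-counsel: 127.6 × $570 = $72,732.00
Associate: 28.0 × $365 = $10,220.00
Law clerk: 7.3 × $100 = $730.00
Subtotal: $170,722.00
Write-off: 75.0 × $680 = $51,000.00
Total: $170,722.00 − $51,000.00 = $119,722.00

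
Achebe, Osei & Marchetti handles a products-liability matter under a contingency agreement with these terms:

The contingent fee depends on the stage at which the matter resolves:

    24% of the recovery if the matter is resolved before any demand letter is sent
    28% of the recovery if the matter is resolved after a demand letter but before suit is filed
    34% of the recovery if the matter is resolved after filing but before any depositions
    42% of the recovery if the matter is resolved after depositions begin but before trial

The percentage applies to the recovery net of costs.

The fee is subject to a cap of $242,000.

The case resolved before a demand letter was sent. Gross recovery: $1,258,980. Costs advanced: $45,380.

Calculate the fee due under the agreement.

$242,000.00

Fee base (net of costs): $1,258,980 − $45,380 = $1,213,600
The matter resolved before a demand letter was sent, so the 24% rate applies.
$1,213,600 × 24% = $291,264.00
$291,264.00 exceeds the $242,000 cap, so the fee is capped at $242,000.00.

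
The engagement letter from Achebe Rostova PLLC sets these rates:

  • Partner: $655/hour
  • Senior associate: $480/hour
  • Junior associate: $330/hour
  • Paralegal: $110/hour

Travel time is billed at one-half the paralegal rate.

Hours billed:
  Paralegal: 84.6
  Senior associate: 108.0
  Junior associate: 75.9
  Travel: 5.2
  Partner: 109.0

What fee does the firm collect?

Partner: 109.0 × $655 = $71,395.00
Senior associate: 108.0 × $480 = $51,840.00
Junior associate: 75.9 × $330 = $25,047.00
Paralegal: 84.6 × $110 = $9,306.00
Subtotal: $71,395.00 + $51,840.00 + $25,047.00 + $9,306.00 = $157,588.00
Travel: 5.2 × ($110 ÷ 2) = 5.2 × $55.00 = $286.00
Total: $157,588.00 + $286.00 = $157,874.00

$157,874.00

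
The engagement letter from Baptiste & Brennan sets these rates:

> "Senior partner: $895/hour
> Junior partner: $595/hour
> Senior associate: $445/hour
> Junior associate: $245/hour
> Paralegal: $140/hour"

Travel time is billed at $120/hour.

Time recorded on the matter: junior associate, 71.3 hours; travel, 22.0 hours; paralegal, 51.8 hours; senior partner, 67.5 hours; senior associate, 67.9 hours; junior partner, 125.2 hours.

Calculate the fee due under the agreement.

Senior partner: 67.5 × $895 = $60,412.50
Junior partner: 125.2 × $595 = $74,494.00
Senior associate: 67.9 × $445 = $30,215.50
Junior associate: 71.3 × $245 = $17,468.50
Paralegal: 51.8 × $140 = $7,252.00
Subtotal: $60,412.50 + $74,494.00 + $30,215.50 + $17,468.50 + $7,252.00 = $189,842.50
Travel: 22.0 × $120 = $2,640.00
Total: $189,842.50 + $2,640.00 = $192,482.50

$192,482.50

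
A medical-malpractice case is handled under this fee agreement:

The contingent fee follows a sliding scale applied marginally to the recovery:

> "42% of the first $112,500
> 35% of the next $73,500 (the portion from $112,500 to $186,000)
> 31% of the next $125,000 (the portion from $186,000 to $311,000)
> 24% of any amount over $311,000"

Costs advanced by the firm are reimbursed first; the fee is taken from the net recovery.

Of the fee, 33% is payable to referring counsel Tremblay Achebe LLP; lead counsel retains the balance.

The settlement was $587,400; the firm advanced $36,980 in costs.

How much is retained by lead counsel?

$113,354.49

Fee base (net of costs): $587,400 − $36,980 = $550,420
First $112,500 at 42% = $47,250.00
Next $73,500 at 35% = $25,725.00
Next $125,000 at 31% = $38,750.00
Remaining $239,420 at 24% = $57,460.80
Fee: $47,250.00 + $25,725.00 + $38,750.00 + $57,460.80 = $169,185.80
Referral share: 33% of $169,185.80 = $55,831.31; lead counsel retains $169,185.80 − $55,831.31 = $113,354.49.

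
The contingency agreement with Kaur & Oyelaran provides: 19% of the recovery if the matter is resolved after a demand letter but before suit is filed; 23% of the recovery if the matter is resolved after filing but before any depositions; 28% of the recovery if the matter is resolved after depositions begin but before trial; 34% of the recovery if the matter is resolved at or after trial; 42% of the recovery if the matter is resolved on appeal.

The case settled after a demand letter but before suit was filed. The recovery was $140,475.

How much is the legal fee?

$26,690.25

The matter settled after a demand letter but before suit was filed, so the 19% rate applies.
$140,475 × 19% = $26,690.25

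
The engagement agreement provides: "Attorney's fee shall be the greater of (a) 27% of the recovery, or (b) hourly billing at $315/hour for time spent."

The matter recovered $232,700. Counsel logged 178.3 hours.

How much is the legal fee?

$62,829.00

(a) 27% of $232,700 = $62,829.00
(b) 178.3 × $315 = $56,164.50
The greater is (a): $62,829.00.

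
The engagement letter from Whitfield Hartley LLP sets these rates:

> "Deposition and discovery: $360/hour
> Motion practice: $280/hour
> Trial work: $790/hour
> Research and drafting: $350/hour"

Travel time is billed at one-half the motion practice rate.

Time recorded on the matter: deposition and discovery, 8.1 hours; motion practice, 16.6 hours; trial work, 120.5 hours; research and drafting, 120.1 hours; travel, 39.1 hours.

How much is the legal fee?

Deposition and discovery: 8.1 × $360 = $2,916.00
Motion practice: 16.6 × $280 = $4,648.00
Trial work: 120.5 × $790 = $95,195.00
Research and drafting: 120.1 × $350 = $42,035.00
Subtotal: $2,916.00 + $4,648.00 + $95,195.00 + $42,035.00 = $144,794.00
Travel: 39.1 × ($280 ÷ 2) = 39.1 × $140.00 = $5,474.00
Total: $144,794.00 + $5,474.00 = $150,268.00

$150,268.00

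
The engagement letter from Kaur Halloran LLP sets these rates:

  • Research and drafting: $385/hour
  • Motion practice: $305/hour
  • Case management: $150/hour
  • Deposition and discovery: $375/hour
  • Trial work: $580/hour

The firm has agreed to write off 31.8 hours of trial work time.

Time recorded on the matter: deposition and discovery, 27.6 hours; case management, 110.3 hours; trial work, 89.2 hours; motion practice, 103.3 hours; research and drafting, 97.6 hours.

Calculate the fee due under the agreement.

$129,269.50

Research and drafting: 97.6 × $385 = $37,576.00
Motion practice: 103.3 × $305 = $31,506.50
Case management: 110.3 × $150 = $16,545.00
Deposition and discovery: 27.6 × $375 = $10,350.00
Trial work: 89.2 × $580 = $51,736.00
Subtotal: $147,713.50
Write-off: 31.8 × $580 = $18,444.00
Total: $147,713.50 − $18,444.00 = $129,269.50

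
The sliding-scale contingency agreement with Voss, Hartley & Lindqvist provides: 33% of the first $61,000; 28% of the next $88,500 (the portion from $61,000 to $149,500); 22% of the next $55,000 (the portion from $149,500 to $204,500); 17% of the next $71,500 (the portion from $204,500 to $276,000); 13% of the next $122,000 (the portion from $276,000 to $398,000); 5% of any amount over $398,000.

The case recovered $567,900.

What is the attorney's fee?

$93,520.00

First $61,000 at 33% = $20,130.00
Next $88,500 at 28% = $24,780.00
Next $55,000 at 22% = $12,100.00
Next $71,500 at 17% = $12,155.00
Next $122,000 at 13% = $15,860.00
Remaining $169,900 at 5% = $8,495.00
Fee: $20,130.00 + $24,780.00 + $12,100.00 + $12,155.00 + $15,860.00 + $8,495.00 = $93,520.00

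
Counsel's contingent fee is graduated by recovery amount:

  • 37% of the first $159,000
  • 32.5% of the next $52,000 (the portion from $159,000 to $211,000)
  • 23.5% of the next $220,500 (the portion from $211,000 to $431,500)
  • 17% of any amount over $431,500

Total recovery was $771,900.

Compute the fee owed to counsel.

First $159,000 at 37% = $58,830.00
Next $52,000 at 32.5% = $16,900.00
Next $220,500 at 23.5% = $51,817.50
Remaining $340,400 at 17% = $57,868.00
Fee: $58,830.00 + $16,900.00 + $51,817.50 + $57,868.00 = $185,415.50

$185,415.50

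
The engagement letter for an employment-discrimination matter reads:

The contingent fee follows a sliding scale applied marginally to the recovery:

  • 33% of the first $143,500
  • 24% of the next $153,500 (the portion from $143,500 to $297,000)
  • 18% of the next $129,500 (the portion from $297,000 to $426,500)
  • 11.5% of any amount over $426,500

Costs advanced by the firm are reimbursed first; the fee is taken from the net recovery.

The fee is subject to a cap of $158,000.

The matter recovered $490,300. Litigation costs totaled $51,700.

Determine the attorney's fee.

Fee base (net of costs): $490,300 − $51,700 = $438,600
First $143,500 at 33% = $47,355.00
Next $153,500 at 24% = $36,840.00
Next $129,500 at 18% = $23,310.00
Remaining $12,100 at 11.5% = $1,391.50
Fee: $47,355.00 + $36,840.00 + $23,310.00 + $1,391.50 = $108,896.50
$108,896.50 is under the $158,000 cap.

$108,896.50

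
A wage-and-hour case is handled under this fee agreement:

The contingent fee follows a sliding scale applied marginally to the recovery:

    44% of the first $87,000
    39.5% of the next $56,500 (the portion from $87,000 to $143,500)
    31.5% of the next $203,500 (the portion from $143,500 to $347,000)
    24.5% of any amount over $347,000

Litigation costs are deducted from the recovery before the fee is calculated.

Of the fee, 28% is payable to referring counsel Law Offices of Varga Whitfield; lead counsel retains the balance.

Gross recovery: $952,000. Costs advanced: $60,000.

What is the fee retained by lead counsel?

$185,922.00

Fee base (net of costs): $952,000 − $60,000 = $892,000
First $87,000 at 44% = $38,280.00
Next $56,500 at 39.5% = $22,317.50
Next $203,500 at 31.5% = $64,102.50
Remaining $545,000 at 24.5% = $133,525.00
Fee: $38,280.00 + $22,317.50 + $64,102.50 + $133,525.00 = $258,225.00
Referral share: 28% of $258,225.00 = $72,303.00; lead counsel retains $258,225.00 − $72,303.00 = $185,922.00.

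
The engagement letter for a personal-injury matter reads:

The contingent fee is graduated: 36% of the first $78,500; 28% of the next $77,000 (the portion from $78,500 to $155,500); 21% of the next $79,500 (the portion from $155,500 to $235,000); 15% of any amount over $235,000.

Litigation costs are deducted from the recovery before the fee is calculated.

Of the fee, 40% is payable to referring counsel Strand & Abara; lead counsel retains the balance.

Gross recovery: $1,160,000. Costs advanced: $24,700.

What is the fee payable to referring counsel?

Fee base (net of costs): $1,160,000 − $24,700 = $1,135,300
First $78,500 at 36% = $28,260.00
Next $77,000 at 28% = $21,560.00
Next $79,500 at 21% = $16,695.00
Remaining $900,300 at 15% = $135,045.00
Fee: $28,260.00 + $21,560.00 + $16,695.00 + $135,045.00 = $201,560.00
Referral share: 40% of $201,560.00 = $80,624.00; lead counsel retains $201,560.00 − $80,624.00 = $120,936.00.

$80,624.00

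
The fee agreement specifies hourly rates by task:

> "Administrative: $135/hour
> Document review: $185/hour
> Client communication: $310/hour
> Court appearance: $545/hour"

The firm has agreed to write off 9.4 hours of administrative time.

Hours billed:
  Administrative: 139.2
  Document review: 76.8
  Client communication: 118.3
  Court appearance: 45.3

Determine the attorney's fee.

$93,092.50

Administrative: 139.2 × $135 = $18,792.00
Document review: 76.8 × $185 = $14,208.00
Client communication: 118.3 × $310 = $36,673.00
Court appearance: 45.3 × $545 = $24,688.50
Subtotal: $94,361.50
Write-off: 9.4 × $135 = $1,269.00
Total: $94,361.50 − $1,269.00 = $93,092.50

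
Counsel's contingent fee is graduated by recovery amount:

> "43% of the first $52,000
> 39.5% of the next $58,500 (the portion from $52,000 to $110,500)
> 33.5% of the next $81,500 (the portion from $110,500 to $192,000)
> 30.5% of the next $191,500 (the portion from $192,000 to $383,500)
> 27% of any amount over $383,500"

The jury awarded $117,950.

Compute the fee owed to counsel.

$47,963.25

First $52,000 at 43% = $22,360.00
Next $58,500 at 39.5% = $23,107.50
Remaining $7,450 at 33.5% = $2,495.75
Fee: $22,360.00 + $23,107.50 + $2,495.75 = $47,963.25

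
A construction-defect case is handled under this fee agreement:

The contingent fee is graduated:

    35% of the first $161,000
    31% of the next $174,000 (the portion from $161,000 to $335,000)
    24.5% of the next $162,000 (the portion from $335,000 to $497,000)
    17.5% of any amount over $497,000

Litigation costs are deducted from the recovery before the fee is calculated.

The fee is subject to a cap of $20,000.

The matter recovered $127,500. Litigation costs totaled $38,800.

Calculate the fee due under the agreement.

$20,000.00

Fee base (net of costs): $127,500 − $38,800 = $88,700
First $88,700 at 35% = $31,045.00
$31,045.00 exceeds the $20,000 cap, so the fee is capped at $20,000.00.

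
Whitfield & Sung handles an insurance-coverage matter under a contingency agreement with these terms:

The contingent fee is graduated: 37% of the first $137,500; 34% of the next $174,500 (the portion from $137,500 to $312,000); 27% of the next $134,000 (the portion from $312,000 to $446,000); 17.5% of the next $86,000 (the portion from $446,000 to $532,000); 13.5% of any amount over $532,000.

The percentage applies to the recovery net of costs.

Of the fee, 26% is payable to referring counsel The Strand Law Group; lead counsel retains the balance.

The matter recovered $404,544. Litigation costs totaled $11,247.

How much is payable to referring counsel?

Fee base (net of costs): $404,544 − $11,247 = $393,297
First $137,500 at 37% = $50,875.00
Next $174,500 at 34% = $59,330.00
Remaining $81,297 at 27% = $21,950.19
Fee: $50,875.00 + $59,330.00 + $21,950.19 = $132,155.19
Referral share: 26% of $132,155.19 = $34,360.35; lead counsel retains $132,155.19 − $34,360.35 = $97,794.84.

$34,360.35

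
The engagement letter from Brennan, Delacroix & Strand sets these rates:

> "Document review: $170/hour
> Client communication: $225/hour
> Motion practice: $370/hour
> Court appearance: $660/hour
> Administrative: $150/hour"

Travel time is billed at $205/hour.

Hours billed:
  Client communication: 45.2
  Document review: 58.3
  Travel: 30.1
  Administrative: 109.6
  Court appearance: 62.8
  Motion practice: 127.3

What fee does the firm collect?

Document review: 58.3 × $170 = $9,911.00
Client communication: 45.2 × $225 = $10,170.00
Motion practice: 127.3 × $370 = $47,101.00
Court appearance: 62.8 × $660 = $41,448.00
Administrative: 109.6 × $150 = $16,440.00
Subtotal: $9,911.00 + $10,170.00 + $47,101.00 + $41,448.00 + $16,440.00 = $125,070.00
Travel: 30.1 × $205 = $6,170.50
Total: $125,070.00 + $6,170.50 = $131,240.50

$131,240.50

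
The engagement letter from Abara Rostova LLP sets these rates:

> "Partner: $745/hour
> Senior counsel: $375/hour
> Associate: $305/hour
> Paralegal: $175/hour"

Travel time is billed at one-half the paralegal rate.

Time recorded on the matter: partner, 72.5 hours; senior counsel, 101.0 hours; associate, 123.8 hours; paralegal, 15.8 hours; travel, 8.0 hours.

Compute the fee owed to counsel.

Partner: 72.5 × $745 = $54,012.50
Senior counsel: 101.0 × $375 = $37,875.00
Associate: 123.8 × $305 = $37,759.00
Paralegal: 15.8 × $175 = $2,765.00
Subtotal: $54,012.50 + $37,875.00 + $37,759.00 + $2,765.00 = $132,411.50
Travel: 8.0 × ($175 ÷ 2) = 8.0 × $87.50 = $700.00
Total: $132,411.50 + $700.00 = $133,111.50

$133,111.50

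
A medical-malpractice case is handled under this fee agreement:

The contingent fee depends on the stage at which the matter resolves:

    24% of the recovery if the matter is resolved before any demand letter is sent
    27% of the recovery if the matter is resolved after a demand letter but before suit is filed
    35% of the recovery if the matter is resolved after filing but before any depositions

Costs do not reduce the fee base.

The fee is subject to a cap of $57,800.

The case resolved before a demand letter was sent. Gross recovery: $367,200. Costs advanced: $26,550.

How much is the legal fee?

Fee base is the gross recovery, $367,200; costs are reimbursed separately.
The matter resolved before a demand letter was sent, so the 24% rate applies.
$367,200 × 24% = $88,128.00
$88,128.00 exceeds the $57,800 cap, so the fee is capped at $57,800.00.

$57,800.00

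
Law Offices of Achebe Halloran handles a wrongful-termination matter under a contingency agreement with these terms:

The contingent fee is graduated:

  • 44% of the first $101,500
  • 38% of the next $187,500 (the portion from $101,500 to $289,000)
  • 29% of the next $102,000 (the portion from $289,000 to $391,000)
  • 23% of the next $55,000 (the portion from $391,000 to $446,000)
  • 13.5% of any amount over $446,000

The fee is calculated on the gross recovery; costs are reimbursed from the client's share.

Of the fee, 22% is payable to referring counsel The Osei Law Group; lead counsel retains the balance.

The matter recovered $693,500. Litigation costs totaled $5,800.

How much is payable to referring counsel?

$42,141.55

Fee base is the gross recovery, $693,500; costs are reimbursed separately.
First $101,500 at 44% = $44,660.00
Next $187,500 at 38% = $71,250.00
Next $102,000 at 29% = $29,580.00
Next $55,000 at 23% = $12,650.00
Remaining $247,500 at 13.5% = $33,412.50
Fee: $44,660.00 + $71,250.00 + $29,580.00 + $12,650.00 + $33,412.50 = $191,552.50
Referral share: 22% of $191,552.50 = $42,141.55; lead counsel retains $191,552.50 − $42,141.55 = $149,410.95.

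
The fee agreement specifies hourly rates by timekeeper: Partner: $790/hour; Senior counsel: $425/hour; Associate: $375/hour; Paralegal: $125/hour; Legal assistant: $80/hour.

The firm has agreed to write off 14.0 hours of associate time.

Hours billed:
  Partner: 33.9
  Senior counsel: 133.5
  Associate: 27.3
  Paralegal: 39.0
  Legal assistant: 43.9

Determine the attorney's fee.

Partner: 33.9 × $790 = $26,781.00
Senior counsel: 133.5 × $425 = $56,737.50
Associate: 27.3 × $375 = $10,237.50
Paralegal: 39.0 × $125 = $4,875.00
Legal assistant: 43.9 × $80 = $3,512.00
Subtotal: $102,143.00
Write-off: 14.0 × $375 = $5,250.00
Total: $102,143.00 − $5,250.00 = $96,893.00

$96,893.00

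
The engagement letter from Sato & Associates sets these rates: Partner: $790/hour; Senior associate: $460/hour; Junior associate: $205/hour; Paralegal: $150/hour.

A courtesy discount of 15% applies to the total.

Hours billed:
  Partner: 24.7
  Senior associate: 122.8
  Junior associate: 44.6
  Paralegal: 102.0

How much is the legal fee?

$85,377.40

Partner: 24.7 × $790 = $19,513.00
Senior associate: 122.8 × $460 = $56,488.00
Junior associate: 44.6 × $205 = $9,143.00
Paralegal: 102.0 × $150 = $15,300.00
Subtotal: $100,444.00
Less 15% discount: −$15,066.60
Total: $100,444.00 − $15,066.60 = $85,377.40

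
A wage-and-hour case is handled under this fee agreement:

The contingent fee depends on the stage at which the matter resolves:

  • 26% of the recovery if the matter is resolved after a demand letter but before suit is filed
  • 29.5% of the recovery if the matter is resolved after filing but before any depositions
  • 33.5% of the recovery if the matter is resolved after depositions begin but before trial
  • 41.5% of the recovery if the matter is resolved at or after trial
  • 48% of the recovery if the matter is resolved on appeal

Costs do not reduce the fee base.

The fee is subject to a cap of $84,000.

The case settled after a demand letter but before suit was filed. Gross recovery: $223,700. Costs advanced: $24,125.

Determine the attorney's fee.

Fee base is the gross recovery, $223,700; costs are reimbursed separately.
The matter settled after a demand letter but before suit was filed, so the 26% rate applies.
$223,700 × 26% = $58,162.00
$58,162.00 is under the $84,000 cap.

$58,162.00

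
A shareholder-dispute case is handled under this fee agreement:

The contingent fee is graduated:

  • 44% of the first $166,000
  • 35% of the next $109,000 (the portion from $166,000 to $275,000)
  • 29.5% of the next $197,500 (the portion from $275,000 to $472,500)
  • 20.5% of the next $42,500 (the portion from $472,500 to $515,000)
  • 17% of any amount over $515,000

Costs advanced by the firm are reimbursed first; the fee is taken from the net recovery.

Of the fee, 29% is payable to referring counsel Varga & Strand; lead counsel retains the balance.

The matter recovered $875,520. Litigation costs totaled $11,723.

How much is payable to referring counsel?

$68,863.54

Fee base (net of costs): $875,520 − $11,723 = $863,797
First $166,000 at 44% = $73,040.00
Next $109,000 at 35% = $38,150.00
Next $197,500 at 29.5% = $58,262.50
Next $42,500 at 20.5% = $8,712.50
Remaining $348,797 at 17% = $59,295.49
Fee: $73,040.00 + $38,150.00 + $58,262.50 + $8,712.50 + $59,295.49 = $237,460.49
Referral share: 29% of $237,460.49 = $68,863.54; lead counsel retains $237,460.49 − $68,863.54 = $168,596.95.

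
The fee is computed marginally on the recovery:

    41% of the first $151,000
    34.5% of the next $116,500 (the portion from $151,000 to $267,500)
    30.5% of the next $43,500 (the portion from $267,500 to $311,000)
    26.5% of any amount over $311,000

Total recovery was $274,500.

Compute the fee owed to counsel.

First $151,000 at 41% = $61,910.00
Next $116,500 at 34.5% = $40,192.50
Remaining $7,000 at 30.5% = $2,135.00
Fee: $61,910.00 + $40,192.50 + $2,135.00 = $104,237.50

$104,237.50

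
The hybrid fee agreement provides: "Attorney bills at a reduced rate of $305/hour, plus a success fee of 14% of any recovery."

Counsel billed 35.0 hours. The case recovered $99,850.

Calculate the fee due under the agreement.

Hourly: 35.0 × $305 = $10,675.00
Success fee: 14% of $99,850 = $13,979.00
Total: $10,675.00 + $13,979.00 = $24,654.00

$24,654.00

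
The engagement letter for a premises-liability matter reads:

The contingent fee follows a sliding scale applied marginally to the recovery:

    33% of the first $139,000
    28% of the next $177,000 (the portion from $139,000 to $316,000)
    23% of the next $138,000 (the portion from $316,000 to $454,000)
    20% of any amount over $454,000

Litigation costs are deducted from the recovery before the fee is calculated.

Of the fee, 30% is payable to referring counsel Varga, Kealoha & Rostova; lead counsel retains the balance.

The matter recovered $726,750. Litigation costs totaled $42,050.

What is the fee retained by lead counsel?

Fee base (net of costs): $726,750 − $42,050 = $684,700
First $139,000 at 33% = $45,870.00
Next $177,000 at 28% = $49,560.00
Next $138,000 at 23% = $31,740.00
Remaining $230,700 at 20% = $46,140.00
Fee: $45,870.00 + $49,560.00 + $31,740.00 + $46,140.00 = $173,310.00
Referral share: 30% of $173,310.00 = $51,993.00; lead counsel retains $173,310.00 − $51,993.00 = $121,317.00.

$121,317.00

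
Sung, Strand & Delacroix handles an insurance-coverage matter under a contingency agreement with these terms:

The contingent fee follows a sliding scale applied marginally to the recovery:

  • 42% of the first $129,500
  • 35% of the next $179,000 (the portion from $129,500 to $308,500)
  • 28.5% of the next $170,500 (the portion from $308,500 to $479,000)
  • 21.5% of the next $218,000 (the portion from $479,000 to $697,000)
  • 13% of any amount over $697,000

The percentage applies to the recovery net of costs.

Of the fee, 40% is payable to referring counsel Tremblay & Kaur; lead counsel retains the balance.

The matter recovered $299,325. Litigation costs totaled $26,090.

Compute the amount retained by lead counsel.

$62,818.35

Fee base (net of costs): $299,325 − $26,090 = $273,235
First $129,500 at 42% = $54,390.00
Remaining $143,735 at 35% = $50,307.25
Fee: $54,390.00 + $50,307.25 = $104,697.25
Referral share: 40% of $104,697.25 = $41,878.90; lead counsel retains $104,697.25 − $41,878.90 = $62,818.35.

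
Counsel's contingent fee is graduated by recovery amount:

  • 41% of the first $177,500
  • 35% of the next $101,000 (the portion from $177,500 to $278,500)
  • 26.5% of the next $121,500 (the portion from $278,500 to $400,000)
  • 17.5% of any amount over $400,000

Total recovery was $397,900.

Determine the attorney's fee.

First $177,500 at 41% = $72,775.00
Next $101,000 at 35% = $35,350.00
Remaining $119,400 at 26.5% = $31,641.00
Fee: $72,775.00 + $35,350.00 + $31,641.00 = $139,766.00

$139,766.00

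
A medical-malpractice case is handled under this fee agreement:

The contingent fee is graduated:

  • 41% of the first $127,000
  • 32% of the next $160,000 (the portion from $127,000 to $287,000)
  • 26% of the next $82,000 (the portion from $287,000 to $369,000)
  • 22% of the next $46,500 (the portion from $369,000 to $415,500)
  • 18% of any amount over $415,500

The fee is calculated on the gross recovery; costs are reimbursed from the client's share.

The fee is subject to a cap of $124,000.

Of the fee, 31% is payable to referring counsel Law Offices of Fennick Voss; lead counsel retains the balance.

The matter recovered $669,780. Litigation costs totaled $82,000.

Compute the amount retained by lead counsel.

$85,560.00

Fee base is the gross recovery, $669,780; costs are reimbursed separately.
First $127,000 at 41% = $52,070.00
Next $160,000 at 32% = $51,200.00
Next $82,000 at 26% = $21,320.00
Next $46,500 at 22% = $10,230.00
Remaining $254,280 at 18% = $45,770.40
Fee: $52,070.00 + $51,200.00 + $21,320.00 + $10,230.00 + $45,770.40 = $180,590.40
$180,590.40 exceeds the $124,000 cap, so the fee is capped at $124,000.00.
Referral share: 31% of $124,000.00 = $38,440.00; lead counsel retains $124,000.00 − $38,440.00 = $85,560.00.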